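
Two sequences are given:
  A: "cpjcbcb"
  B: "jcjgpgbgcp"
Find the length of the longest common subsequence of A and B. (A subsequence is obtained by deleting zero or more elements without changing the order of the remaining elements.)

4

Backtracking the LCS table gives one alignment: c (A1,B2) → p (A2,B5) → b (A5,B7) → c (A6,B9).
So the longest common subsequence has length 4.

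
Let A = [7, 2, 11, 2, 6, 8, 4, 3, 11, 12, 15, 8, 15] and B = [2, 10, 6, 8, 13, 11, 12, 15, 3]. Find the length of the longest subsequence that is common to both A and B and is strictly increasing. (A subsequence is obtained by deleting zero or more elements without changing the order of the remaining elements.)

6

A longest common strictly increasing subsequence is 2, 6, 8, 11, 12, 15 (length 6); it appears in order in both A and B, and no longer such subsequence exists.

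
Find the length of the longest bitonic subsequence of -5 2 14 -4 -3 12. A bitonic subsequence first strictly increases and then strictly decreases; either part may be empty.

One longest bitonic subsequence is -5, 2, 14, 12 (positions 1,2,3,6): it rises to 14 then falls. Length 4 is optimal.

4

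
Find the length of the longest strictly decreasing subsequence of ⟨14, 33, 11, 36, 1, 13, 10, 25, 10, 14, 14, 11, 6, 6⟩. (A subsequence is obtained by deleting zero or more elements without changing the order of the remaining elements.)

5

One longest decreasing subsequence is 33, 25, 14, 11, 6 (positions 2,8,10,12,13), of length 5; no longer one exists.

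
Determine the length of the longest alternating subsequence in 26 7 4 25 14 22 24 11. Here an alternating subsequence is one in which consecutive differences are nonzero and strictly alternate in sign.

6

Track the best alternating length ending on an up-step vs a down-step at each position: up/down = 1/1, 1/2, 1/2, 3/2, 3/4, 5/4, 5/4, 3/6.
The maximum over both is 6; one such subsequence is 26, 7, 25, 14, 22, 11.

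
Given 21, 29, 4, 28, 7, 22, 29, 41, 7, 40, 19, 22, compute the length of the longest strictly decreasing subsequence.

Let dp[i] be the longest decreasing subsequence ending at position i. Then dp = [1, 1, 2, 2, 3, 3, 1, 1, 4, 2, 4, 3].
The maximum is 4; one witness is 29, 28, 22, 7 at positions 2,4,6,9.

4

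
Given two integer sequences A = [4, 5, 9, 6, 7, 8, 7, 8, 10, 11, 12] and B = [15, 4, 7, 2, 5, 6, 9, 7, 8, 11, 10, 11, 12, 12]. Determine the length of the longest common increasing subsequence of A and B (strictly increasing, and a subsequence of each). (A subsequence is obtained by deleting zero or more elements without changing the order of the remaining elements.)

A longest common strictly increasing subsequence is 4, 5, 6, 7, 8, 10, 11, 12 (length 8); it appears in order in both A and B, and no longer such subsequence exists.

8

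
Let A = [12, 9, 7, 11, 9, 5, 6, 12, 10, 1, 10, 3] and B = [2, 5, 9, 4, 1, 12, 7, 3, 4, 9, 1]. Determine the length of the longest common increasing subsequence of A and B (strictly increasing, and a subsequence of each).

A longest common strictly increasing subsequence is 5, 12 (length 2); it appears in order in both A and B, and no longer such subsequence exists.

2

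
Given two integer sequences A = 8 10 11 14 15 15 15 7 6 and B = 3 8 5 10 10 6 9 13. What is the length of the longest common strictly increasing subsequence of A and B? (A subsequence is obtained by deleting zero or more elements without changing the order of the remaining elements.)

2

For each value that appears in both, track the longest common increasing run ending there.
The best achievable length is 2; one witness is 8, 10 (A-positions 1,2, B-positions 2,4).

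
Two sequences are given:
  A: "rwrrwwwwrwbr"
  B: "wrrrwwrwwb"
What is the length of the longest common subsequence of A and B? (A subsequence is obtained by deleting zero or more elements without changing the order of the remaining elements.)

8

A longest common subsequence is rrrwwwwb (length 8); the LCS DP confirms no longer common subsequence exists.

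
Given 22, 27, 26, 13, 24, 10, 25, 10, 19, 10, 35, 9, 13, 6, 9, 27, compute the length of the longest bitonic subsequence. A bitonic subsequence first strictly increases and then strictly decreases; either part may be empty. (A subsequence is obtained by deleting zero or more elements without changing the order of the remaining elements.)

Let inc[i] be the LIS ending at i and dec[i] the longest strictly decreasing subsequence starting at i. inc = [1, 2, 2, 1, 2, 1, 3, 1, 2, 1, 4, 1, 2, 1, 2, 4], dec = [5, 7, 6, 4, 5, 3, 5, 3, 4, 3, 3, 2, 2, 1, 1, 1].
max_i inc[i]+dec[i]−1 = 8, with one witness 22, 27, 26, 25, 19, 10, 9, 6.

8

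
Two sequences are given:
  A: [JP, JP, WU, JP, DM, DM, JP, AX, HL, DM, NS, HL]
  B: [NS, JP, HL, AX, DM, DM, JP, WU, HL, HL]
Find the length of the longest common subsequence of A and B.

6

Backtracking the LCS table gives one alignment: JP (A1,B2) → DM (A5,B5) → DM (A6,B6) → JP (A7,B7) → HL (A9,B9) → HL (A12,B10).
So the longest common subsequence has length 6.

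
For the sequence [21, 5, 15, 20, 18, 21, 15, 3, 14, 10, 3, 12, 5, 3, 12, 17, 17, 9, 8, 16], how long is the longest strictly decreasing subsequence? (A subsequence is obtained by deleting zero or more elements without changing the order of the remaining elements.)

8

Scanning left to right, the best length ending at each element is: 21→1, 5→2, 15→2, 20→2, 18→3, 21→1, 15→4, 3→5, 14→5, 10→6, 3→7, 12→6, 5→7, 3→8, 12→6, 17→4, 17→4, 9→7, 8→8, 16→5.
So the longest decreasing subsequence has length 8, e.g. 21, 20, 18, 15, 14, 10, 5, 3.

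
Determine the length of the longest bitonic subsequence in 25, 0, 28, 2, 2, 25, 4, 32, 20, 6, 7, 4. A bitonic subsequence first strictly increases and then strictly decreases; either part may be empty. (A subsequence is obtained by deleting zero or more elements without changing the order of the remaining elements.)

7

Let inc[i] be the LIS ending at i and dec[i] the longest strictly decreasing subsequence starting at i. inc = [1, 1, 2, 2, 2, 3, 3, 4, 4, 4, 5, 3], dec = [4, 1, 5, 1, 1, 4, 1, 4, 3, 2, 2, 1].
max_i inc[i]+dec[i]−1 = 7, with one witness 0, 2, 25, 32, 20, 7, 4.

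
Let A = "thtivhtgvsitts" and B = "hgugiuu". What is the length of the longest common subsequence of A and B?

Backtracking the LCS table gives one alignment: h (A2,B1) → g (A8,B4) → i (A11,B5).
So the longest common subsequence has length 3.

3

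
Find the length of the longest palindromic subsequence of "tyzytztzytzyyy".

One longest palindromic subsequence is yyztytzyy (positions 2,4,6,7,9,10,11,13,14); it reads the same forward and backward, and the interval DP gives dp[1][14] = 9.

9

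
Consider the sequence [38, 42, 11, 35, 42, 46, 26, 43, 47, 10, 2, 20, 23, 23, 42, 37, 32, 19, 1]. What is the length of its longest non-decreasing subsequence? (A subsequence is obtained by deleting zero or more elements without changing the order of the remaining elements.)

One longest non-decreasing subsequence is 38, 42, 42, 46, 47 (positions 1,2,5,6,9), of length 5; no longer one exists.

5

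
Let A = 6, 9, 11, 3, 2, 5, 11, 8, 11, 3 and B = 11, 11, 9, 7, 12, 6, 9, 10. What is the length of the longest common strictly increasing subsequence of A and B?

For each value that appears in both, track the longest common increasing run ending there.
The best achievable length is 2; one witness is 6, 9 (A-positions 1,2, B-positions 6,7).

2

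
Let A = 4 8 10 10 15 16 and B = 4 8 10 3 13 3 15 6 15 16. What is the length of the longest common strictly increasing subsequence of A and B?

5

For each value that appears in both, track the longest common increasing run ending there.
The best achievable length is 5; one witness is 4, 8, 10, 15, 16 (A-positions 1,2,3,5,6, B-positions 1,2,3,7,10).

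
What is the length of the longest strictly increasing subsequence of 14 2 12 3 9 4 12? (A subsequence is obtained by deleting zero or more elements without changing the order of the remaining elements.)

Let dp[i] be the longest increasing subsequence ending at position i. Then dp = [1, 1, 2, 2, 3, 3, 4].
The maximum is 4; one witness is 2, 3, 9, 12 at positions 2,4,5,7.

4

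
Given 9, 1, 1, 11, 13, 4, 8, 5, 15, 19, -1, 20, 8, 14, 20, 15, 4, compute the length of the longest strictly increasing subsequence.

Let dp[i] be the longest increasing subsequence ending at position i. Then dp = [1, 1, 1, 2, 3, 2, 3, 3, 4, 5, 1, 6, 4, 5, 6, 6, 2].
The maximum is 6; one witness is 9, 11, 13, 15, 19, 20 at positions 1,4,5,9,10,12.

6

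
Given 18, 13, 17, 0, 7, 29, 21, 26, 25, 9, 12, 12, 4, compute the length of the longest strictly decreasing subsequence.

5

Let dp[i] be the longest decreasing subsequence ending at position i. Then dp = [1, 2, 2, 3, 3, 1, 2, 2, 3, 4, 4, 4, 5].
The maximum is 5; one witness is 29, 26, 25, 9, 4 at positions 6,8,9,10,13.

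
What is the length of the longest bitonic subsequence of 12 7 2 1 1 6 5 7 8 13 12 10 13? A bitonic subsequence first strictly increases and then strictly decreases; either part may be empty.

7

Let inc[i] be the LIS ending at i and dec[i] the longest strictly decreasing subsequence starting at i. inc = [1, 1, 1, 1, 1, 2, 2, 3, 4, 5, 5, 5, 6], dec = [4, 3, 2, 1, 1, 2, 1, 1, 1, 3, 2, 1, 1].
max_i inc[i]+dec[i]−1 = 7, with one witness 2, 6, 7, 8, 13, 12, 10.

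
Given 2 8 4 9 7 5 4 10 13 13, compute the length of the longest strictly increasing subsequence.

5

One longest increasing subsequence is 2, 8, 9, 10, 13 (positions 1,2,4,8,9), of length 5; no longer one exists.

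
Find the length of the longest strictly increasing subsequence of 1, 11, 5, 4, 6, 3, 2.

3

Let dp[i] be the longest increasing subsequence ending at position i. Then dp = [1, 2, 2, 2, 3, 2, 2].
The maximum is 3; one witness is 1, 5, 6 at positions 1,3,5.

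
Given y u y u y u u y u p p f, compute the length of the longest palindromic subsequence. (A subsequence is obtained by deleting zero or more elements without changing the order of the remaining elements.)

One longest palindromic subsequence is uyuuuyu (positions 2,3,4,6,7,8,9); it reads the same forward and backward, and the interval DP gives dp[1][12] = 7.

7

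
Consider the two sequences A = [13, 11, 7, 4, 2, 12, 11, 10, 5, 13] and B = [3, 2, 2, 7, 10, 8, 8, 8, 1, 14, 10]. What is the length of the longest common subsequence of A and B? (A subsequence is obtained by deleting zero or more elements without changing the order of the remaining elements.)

Backtracking the LCS table gives one alignment: 7 (A3,B4) → 10 (A8,B11).
So the longest common subsequence has length 2.

2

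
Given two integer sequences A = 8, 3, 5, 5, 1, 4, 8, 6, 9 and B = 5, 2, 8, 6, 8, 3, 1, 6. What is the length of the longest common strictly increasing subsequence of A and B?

For each value that appears in both, track the longest common increasing run ending there.
The best achievable length is 2; one witness is 5, 8 (A-positions 3,7, B-positions 1,3).

2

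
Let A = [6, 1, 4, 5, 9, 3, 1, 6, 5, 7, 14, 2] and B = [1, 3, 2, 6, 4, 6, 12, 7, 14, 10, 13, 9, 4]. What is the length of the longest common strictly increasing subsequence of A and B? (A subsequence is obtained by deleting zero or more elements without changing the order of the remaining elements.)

A longest common strictly increasing subsequence is 1, 3, 6, 7, 14 (length 5); it appears in order in both A and B, and no longer such subsequence exists.

5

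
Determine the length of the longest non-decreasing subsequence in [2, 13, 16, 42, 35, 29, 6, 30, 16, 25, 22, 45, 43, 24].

Scanning left to right, the best length ending at each element is: 2→1, 13→2, 16→3, 42→4, 35→4, 29→4, 6→2, 30→5, 16→4, 25→5, 22→5, 45→6, 43→6, 24→6.
So the longest non-decreasing subsequence has length 6, e.g. 2, 13, 16, 29, 30, 45.

6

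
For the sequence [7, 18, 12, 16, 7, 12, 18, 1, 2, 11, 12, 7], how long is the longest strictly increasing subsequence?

Scanning left to right, the best length ending at each element is: 7→1, 18→2, 12→2, 16→3, 7→1, 12→2, 18→4, 1→1, 2→2, 11→3, 12→4, 7→3.
So the longest increasing subsequence has length 4, e.g. 7, 12, 16, 18.

4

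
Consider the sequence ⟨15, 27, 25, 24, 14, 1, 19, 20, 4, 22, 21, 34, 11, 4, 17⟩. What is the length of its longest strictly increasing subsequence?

One longest increasing subsequence is 15, 19, 20, 22, 34 (positions 1,7,8,10,12), of length 5; no longer one exists.

5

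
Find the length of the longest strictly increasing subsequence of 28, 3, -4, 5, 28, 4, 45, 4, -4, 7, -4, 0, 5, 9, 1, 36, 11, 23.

Let dp[i] be the longest increasing subsequence ending at position i. Then dp = [1, 1, 1, 2, 3, 2, 4, 2, 1, 3, 1, 2, 3, 4, 3, 5, 5, 6].
The maximum is 6; one witness is 3, 5, 7, 9, 11, 23 at positions 2,4,10,14,17,18.

6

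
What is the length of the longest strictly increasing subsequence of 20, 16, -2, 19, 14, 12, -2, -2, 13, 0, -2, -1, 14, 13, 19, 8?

5

One longest increasing subsequence is -2, 12, 13, 14, 19 (positions 3,6,9,13,15), of length 5; no longer one exists.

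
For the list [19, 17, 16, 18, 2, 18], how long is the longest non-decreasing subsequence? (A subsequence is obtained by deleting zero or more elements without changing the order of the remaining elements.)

Let dp[i] be the longest non-decreasing subsequence ending at position i. Then dp = [1, 1, 1, 2, 1, 3].
The maximum is 3; one witness is 17, 18, 18 at positions 2,4,6.

3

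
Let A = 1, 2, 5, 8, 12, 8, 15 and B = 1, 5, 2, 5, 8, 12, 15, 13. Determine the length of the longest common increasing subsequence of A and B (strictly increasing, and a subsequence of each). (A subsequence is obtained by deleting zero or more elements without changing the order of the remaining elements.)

6

A longest common strictly increasing subsequence is 1, 2, 5, 8, 12, 15 (length 6); it appears in order in both A and B, and no longer such subsequence exists.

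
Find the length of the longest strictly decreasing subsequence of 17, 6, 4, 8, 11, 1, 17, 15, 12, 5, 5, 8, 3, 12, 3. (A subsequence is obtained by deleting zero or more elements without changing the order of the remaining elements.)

5

One longest decreasing subsequence is 17, 15, 12, 5, 3 (positions 1,8,9,10,13), of length 5; no longer one exists.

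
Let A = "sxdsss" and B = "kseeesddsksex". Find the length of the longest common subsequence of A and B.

Backtracking the LCS table gives one alignment: s (A1,B6) → d (A3,B8) → s (A4,B9) → s (A5,B11).
So the longest common subsequence has length 4.

4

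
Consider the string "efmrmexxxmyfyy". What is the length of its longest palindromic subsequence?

One longest palindromic subsequence is fmxxxmf (positions 2,5,7,8,9,10,12); it reads the same forward and backward, and the interval DP gives dp[1][14] = 7.

7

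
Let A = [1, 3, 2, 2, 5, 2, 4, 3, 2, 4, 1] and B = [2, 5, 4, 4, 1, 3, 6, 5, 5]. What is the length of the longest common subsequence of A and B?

Backtracking the LCS table gives one alignment: 2 (A4,B1) → 5 (A5,B2) → 4 (A7,B3) → 4 (A10,B4) → 1 (A11,B5).
So the longest common subsequence has length 5.

5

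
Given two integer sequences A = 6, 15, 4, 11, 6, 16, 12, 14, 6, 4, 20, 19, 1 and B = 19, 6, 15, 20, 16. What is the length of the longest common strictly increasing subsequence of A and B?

For each value that appears in both, track the longest common increasing run ending there.
The best achievable length is 3; one witness is 6, 15, 20 (A-positions 1,2,11, B-positions 2,3,4).

3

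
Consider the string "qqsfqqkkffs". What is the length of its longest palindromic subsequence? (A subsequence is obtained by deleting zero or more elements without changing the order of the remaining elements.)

6

One longest palindromic subsequence is sfkkfs (positions 3,4,7,8,10,11); it reads the same forward and backward, and the interval DP gives dp[1][11] = 6.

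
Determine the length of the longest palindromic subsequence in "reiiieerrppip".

Using dp[i][j] = 2 + dp[i+1][j−1] if the ends match, else max(dp[i+1][j], dp[i][j−1]):
dp[1][13] = 7. A witness is reiiier at positions 1,2,3,4,5,7,9.

7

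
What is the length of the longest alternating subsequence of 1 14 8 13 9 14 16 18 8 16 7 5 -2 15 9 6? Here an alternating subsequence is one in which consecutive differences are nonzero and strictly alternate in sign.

11

Track the best alternating length ending on an up-step vs a down-step at each position: up/down = 1/1, 2/1, 2/3, 4/3, 4/5, 6/1, 6/1, 6/1, 2/7, 8/7, 2/9, 2/9, 1/9, 10/9, 10/11, 10/11.
The maximum over both is 11; one such subsequence is 1, 14, 8, 13, 9, 14, 8, 16, 7, 15, 9.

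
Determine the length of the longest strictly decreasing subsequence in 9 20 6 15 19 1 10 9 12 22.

4

Let dp[i] be the longest decreasing subsequence ending at position i. Then dp = [1, 1, 2, 2, 2, 3, 3, 4, 3, 1].
The maximum is 4; one witness is 20, 15, 10, 9 at positions 2,4,7,8.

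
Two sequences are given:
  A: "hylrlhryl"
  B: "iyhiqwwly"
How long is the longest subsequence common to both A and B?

Backtracking the LCS table gives one alignment: h (A1,B3) → l (A5,B8) → y (A8,B9).
So the longest common subsequence has length 3.

3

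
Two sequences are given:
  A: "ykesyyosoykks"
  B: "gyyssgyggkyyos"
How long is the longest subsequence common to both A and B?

6

Backtracking the LCS table gives one alignment: y (A1,B7) → k (A2,B10) → y (A5,B11) → y (A6,B12) → o (A9,B13) → s (A13,B14).
So the longest common subsequence has length 6.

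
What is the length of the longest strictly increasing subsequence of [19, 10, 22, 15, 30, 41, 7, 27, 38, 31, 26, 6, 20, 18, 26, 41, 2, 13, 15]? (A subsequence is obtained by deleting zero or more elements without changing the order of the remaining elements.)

5

Scanning left to right, the best length ending at each element is: 19→1, 10→1, 22→2, 15→2, 30→3, 41→4, 7→1, 27→3, 38→4, 31→4, 26→3, 6→1, 20→3, 18→3, 26→4, 41→5, 2→1, 13→2, 15→3.
So the longest increasing subsequence has length 5, e.g. 19, 22, 30, 38, 41.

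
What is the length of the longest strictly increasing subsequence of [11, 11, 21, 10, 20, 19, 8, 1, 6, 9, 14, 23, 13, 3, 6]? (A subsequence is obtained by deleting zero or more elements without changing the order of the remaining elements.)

5

Let dp[i] be the longest increasing subsequence ending at position i. Then dp = [1, 1, 2, 1, 2, 2, 1, 1, 2, 3, 4, 5, 4, 2, 3].
The maximum is 5; one witness is 1, 6, 9, 14, 23 at positions 8,9,10,11,12.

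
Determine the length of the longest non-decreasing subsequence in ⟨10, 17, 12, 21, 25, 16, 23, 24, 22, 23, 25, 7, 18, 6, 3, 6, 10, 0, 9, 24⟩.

Let dp[i] be the longest non-decreasing subsequence ending at position i. Then dp = [1, 2, 2, 3, 4, 3, 4, 5, 4, 5, 6, 1, 4, 1, 1, 2, 3, 1, 3, 6].
The maximum is 6; one witness is 10, 17, 21, 23, 24, 25 at positions 1,2,4,7,8,11.

6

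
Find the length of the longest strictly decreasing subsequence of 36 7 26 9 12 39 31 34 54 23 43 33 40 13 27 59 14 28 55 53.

5

Let dp[i] be the longest decreasing subsequence ending at position i. Then dp = [1, 2, 2, 3, 3, 1, 2, 2, 1, 3, 2, 3, 3, 4, 4, 1, 5, 4, 2, 3].
The maximum is 5; one witness is 36, 34, 33, 27, 14 at positions 1,8,12,15,17.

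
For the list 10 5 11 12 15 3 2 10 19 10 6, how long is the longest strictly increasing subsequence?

5

Let dp[i] be the longest increasing subsequence ending at position i. Then dp = [1, 1, 2, 3, 4, 1, 1, 2, 5, 2, 2].
The maximum is 5; one witness is 10, 11, 12, 15, 19 at positions 1,3,4,5,9.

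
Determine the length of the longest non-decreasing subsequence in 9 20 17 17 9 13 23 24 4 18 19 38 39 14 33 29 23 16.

7

Let dp[i] be the longest non-decreasing subsequence ending at position i. Then dp = [1, 2, 2, 3, 2, 3, 4, 5, 1, 4, 5, 6, 7, 4, 6, 6, 6, 5].
The maximum is 7; one witness is 9, 17, 17, 23, 24, 38, 39 at positions 1,3,4,7,8,12,13.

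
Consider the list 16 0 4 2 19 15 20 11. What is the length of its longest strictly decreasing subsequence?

One longest decreasing subsequence is 16, 4, 2 (positions 1,3,4), of length 3; no longer one exists.

3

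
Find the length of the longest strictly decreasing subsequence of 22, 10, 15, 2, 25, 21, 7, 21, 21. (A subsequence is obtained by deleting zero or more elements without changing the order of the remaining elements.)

3

Let dp[i] be the longest decreasing subsequence ending at position i. Then dp = [1, 2, 2, 3, 1, 2, 3, 2, 2].
The maximum is 3; one witness is 22, 10, 2 at positions 1,2,4.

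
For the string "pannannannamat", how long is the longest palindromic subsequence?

Using dp[i][j] = 2 + dp[i+1][j−1] if the ends match, else max(dp[i+1][j], dp[i][j−1]):
dp[1][14] = 10. A witness is annannanna at positions 2,3,4,5,6,7,8,9,10,13.

10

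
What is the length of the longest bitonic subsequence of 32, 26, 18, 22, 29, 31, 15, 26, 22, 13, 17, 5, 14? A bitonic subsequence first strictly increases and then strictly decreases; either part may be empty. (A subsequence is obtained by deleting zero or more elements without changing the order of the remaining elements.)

8

One longest bitonic subsequence is 18, 22, 29, 31, 26, 22, 17, 14 (positions 3,4,5,6,8,9,11,13): it rises to 31 then falls. Length 8 is optimal.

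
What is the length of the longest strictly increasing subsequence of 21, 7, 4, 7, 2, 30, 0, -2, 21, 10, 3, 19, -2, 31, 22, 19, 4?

One longest increasing subsequence is 4, 7, 10, 19, 31 (positions 3,4,10,12,14), of length 5; no longer one exists.

5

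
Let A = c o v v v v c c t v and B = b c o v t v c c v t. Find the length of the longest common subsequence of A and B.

A longest common subsequence is covvcct (length 7); the LCS DP confirms no longer common subsequence exists.

7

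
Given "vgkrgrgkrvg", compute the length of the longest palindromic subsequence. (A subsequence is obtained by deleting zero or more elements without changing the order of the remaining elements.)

7

Using dp[i][j] = 2 + dp[i+1][j−1] if the ends match, else max(dp[i+1][j], dp[i][j−1]):
dp[1][11] = 7. A witness is grgrgrg at positions 2,4,5,6,7,9,11.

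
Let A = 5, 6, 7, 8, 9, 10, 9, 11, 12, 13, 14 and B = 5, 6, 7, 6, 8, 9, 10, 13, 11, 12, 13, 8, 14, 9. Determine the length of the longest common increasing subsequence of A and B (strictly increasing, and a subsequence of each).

For each value that appears in both, track the longest common increasing run ending there.
The best achievable length is 10; one witness is 5, 6, 7, 8, 9, 10, 11, 12, 13, 14 (A-positions 1,2,3,4,5,6,8,9,10,11, B-positions 1,2,3,5,6,7,9,10,11,13).

10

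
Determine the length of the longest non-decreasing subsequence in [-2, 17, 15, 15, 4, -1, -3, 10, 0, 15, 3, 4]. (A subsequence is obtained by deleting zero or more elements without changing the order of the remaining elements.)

Let dp[i] be the longest non-decreasing subsequence ending at position i. Then dp = [1, 2, 2, 3, 2, 2, 1, 3, 3, 4, 4, 5].
The maximum is 5; one witness is -2, -1, 0, 3, 4 at positions 1,6,9,11,12.

5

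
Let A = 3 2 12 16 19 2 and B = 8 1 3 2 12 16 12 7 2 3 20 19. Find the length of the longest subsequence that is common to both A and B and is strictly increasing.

4

For each value that appears in both, track the longest common increasing run ending there.
The best achievable length is 4; one witness is 3, 12, 16, 19 (A-positions 1,3,4,5, B-positions 3,5,6,12).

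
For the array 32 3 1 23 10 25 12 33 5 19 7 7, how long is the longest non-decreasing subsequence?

4

One longest non-decreasing subsequence is 3, 23, 25, 33 (positions 2,4,6,8), of length 4; no longer one exists.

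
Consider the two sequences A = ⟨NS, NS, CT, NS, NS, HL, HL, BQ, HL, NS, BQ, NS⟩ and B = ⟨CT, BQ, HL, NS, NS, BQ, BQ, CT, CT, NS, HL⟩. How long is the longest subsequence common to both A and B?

Backtracking the LCS table gives one alignment: CT (A3,B1) → NS (A4,B4) → NS (A5,B5) → BQ (A8,B6) → BQ (A11,B7) → NS (A12,B10).
So the longest common subsequence has length 6.

6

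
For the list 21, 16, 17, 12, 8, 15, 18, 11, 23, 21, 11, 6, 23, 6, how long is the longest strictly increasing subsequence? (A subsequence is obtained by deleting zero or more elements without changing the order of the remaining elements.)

Let dp[i] be the longest increasing subsequence ending at position i. Then dp = [1, 1, 2, 1, 1, 2, 3, 2, 4, 4, 2, 1, 5, 1].
The maximum is 5; one witness is 16, 17, 18, 21, 23 at positions 2,3,7,10,13.

5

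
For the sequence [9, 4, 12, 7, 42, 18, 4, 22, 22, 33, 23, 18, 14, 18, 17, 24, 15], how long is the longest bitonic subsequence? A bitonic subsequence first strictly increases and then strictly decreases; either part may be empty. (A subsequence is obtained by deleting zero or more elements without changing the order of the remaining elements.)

9

Let inc[i] be the LIS ending at i and dec[i] the longest strictly decreasing subsequence starting at i. inc = [1, 1, 2, 2, 3, 3, 1, 4, 4, 5, 5, 3, 3, 4, 4, 6, 4], dec = [3, 1, 3, 2, 6, 3, 1, 4, 4, 5, 4, 3, 1, 3, 2, 2, 1].
max_i inc[i]+dec[i]−1 = 9, with one witness 9, 12, 18, 22, 33, 23, 18, 17, 15.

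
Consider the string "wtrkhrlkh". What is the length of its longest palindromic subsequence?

3

One longest palindromic subsequence is hkh (positions 5,8,9); it reads the same forward and backward, and the interval DP gives dp[1][9] = 3.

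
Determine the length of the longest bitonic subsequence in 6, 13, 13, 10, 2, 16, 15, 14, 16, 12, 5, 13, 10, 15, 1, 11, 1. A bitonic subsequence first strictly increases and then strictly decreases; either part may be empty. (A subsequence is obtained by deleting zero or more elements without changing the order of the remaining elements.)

One longest bitonic subsequence is 6, 13, 16, 15, 14, 13, 11, 1 (positions 1,2,6,7,8,12,16,17): it rises to 16 then falls. Length 8 is optimal.

8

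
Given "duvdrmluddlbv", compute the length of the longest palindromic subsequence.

6

Using dp[i][j] = 2 + dp[i+1][j−1] if the ends match, else max(dp[i+1][j], dp[i][j−1]):
dp[1][13] = 6. A witness is vlddlv at positions 3,7,9,10,11,13.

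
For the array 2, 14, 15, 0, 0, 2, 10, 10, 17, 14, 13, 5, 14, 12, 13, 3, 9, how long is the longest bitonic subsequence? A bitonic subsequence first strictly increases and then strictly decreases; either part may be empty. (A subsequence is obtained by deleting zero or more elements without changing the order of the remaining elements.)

8

Let inc[i] be the LIS ending at i and dec[i] the longest strictly decreasing subsequence starting at i. inc = [1, 2, 3, 1, 1, 2, 3, 3, 4, 4, 4, 3, 5, 4, 5, 3, 4], dec = [2, 4, 5, 1, 1, 1, 3, 3, 5, 4, 3, 2, 3, 2, 2, 1, 1].
max_i inc[i]+dec[i]−1 = 8, with one witness 2, 14, 15, 17, 14, 13, 12, 9.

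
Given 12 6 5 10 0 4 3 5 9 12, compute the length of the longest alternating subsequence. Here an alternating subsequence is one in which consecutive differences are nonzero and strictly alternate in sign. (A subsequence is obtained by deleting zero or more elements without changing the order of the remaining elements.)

7

A longest alternating subsequence is 12, 6, 10, 0, 4, 3, 5 (positions 1,2,4,5,6,7,8); its 6 consecutive differences strictly alternate in sign, and length 7 is optimal.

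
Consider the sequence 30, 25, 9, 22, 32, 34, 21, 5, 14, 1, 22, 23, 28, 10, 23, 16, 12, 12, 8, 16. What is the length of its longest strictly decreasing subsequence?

One longest decreasing subsequence is 30, 25, 22, 21, 14, 10, 8 (positions 1,2,4,7,9,14,19), of length 7; no longer one exists.

7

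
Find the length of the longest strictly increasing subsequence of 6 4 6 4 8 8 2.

One longest increasing subsequence is 4, 6, 8 (positions 2,3,5), of length 3; no longer one exists.

3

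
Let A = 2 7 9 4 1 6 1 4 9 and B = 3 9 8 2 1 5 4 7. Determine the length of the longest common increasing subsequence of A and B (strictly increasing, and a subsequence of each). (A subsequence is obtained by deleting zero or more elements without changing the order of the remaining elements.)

A longest common strictly increasing subsequence is 2, 4 (length 2); it appears in order in both A and B, and no longer such subsequence exists.

2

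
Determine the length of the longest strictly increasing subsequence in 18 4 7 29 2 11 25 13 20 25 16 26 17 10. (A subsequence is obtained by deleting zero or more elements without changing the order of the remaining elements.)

Scanning left to right, the best length ending at each element is: 18→1, 4→1, 7→2, 29→3, 2→1, 11→3, 25→4, 13→4, 20→5, 25→6, 16→5, 26→7, 17→6, 10→3.
So the longest increasing subsequence has length 7, e.g. 4, 7, 11, 13, 20, 25, 26.

7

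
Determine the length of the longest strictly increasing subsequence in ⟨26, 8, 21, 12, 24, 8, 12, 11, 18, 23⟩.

4

Let dp[i] be the longest increasing subsequence ending at position i. Then dp = [1, 1, 2, 2, 3, 1, 2, 2, 3, 4].
The maximum is 4; one witness is 8, 12, 18, 23 at positions 2,4,9,10.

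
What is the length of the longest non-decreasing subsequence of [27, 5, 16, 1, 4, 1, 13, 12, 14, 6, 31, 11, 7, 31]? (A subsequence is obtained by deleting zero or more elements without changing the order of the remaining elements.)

6

One longest non-decreasing subsequence is 1, 4, 13, 14, 31, 31 (positions 4,5,7,9,11,14), of length 6; no longer one exists.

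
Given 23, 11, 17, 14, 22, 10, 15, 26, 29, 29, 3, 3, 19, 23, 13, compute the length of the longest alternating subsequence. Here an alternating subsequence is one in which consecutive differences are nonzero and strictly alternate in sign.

10

Track the best alternating length ending on an up-step vs a down-step at each position: up/down = 1/1, 1/2, 3/2, 3/4, 5/2, 1/6, 7/6, 7/1, 7/1, 7/1, 1/8, 1/8, 9/8, 9/8, 9/10.
The maximum over both is 10; one such subsequence is 23, 11, 17, 14, 22, 10, 15, 3, 19, 13.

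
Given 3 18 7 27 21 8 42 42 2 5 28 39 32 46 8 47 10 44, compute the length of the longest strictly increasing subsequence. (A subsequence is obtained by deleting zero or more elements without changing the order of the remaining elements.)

One longest increasing subsequence is 3, 18, 27, 28, 39, 46, 47 (positions 1,2,4,11,12,14,16), of length 7; no longer one exists.

7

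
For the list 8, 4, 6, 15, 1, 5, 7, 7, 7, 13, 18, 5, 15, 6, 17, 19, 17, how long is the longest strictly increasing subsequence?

Scanning left to right, the best length ending at each element is: 8→1, 4→1, 6→2, 15→3, 1→1, 5→2, 7→3, 7→3, 7→3, 13→4, 18→5, 5→2, 15→5, 6→3, 17→6, 19→7, 17→6.
So the longest increasing subsequence has length 7, e.g. 4, 6, 7, 13, 15, 17, 19.

7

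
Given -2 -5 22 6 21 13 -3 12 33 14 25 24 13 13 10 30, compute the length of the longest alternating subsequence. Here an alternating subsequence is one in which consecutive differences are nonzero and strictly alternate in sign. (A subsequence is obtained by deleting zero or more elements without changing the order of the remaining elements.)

Track the best alternating length ending on an up-step vs a down-step at each position: up/down = 1/1, 1/2, 3/1, 3/4, 5/4, 5/6, 3/6, 7/6, 7/1, 7/8, 9/8, 9/10, 7/10, 7/10, 7/10, 11/8.
The maximum over both is 11; one such subsequence is -2, -5, 22, 6, 21, 13, 33, 14, 25, 24, 30.

11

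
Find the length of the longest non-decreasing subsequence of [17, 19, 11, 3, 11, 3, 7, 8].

4

Let dp[i] be the longest non-decreasing subsequence ending at position i. Then dp = [1, 2, 1, 1, 2, 2, 3, 4].
The maximum is 4; one witness is 3, 3, 7, 8 at positions 4,6,7,8.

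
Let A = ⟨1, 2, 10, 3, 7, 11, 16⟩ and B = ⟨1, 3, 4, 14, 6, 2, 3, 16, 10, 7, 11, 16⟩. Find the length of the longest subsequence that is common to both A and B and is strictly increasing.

For each value that appears in both, track the longest common increasing run ending there.
The best achievable length is 6; one witness is 1, 2, 3, 7, 11, 16 (A-positions 1,2,4,5,6,7, B-positions 1,6,7,10,11,12).

6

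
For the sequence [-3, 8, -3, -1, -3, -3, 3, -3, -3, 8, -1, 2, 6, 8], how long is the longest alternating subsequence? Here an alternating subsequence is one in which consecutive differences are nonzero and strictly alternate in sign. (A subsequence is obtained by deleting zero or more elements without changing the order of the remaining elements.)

A longest alternating subsequence is -3, 8, -3, -1, -3, 3, -3, 8, -1, 2 (positions 1,2,3,4,5,7,8,10,11,12); its 9 consecutive differences strictly alternate in sign, and length 10 is optimal.

10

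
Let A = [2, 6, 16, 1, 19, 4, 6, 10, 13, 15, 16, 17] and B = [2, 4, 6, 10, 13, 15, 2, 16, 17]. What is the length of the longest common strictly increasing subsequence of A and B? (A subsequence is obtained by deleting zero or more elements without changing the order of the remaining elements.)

For each value that appears in both, track the longest common increasing run ending there.
The best achievable length is 8; one witness is 2, 4, 6, 10, 13, 15, 16, 17 (A-positions 1,6,7,8,9,10,11,12, B-positions 1,2,3,4,5,6,8,9).

8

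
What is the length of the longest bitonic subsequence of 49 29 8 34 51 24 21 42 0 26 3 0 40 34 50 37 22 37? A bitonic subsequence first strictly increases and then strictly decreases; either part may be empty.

Let inc[i] be the LIS ending at i and dec[i] the longest strictly decreasing subsequence starting at i. inc = [1, 1, 1, 2, 3, 2, 2, 3, 1, 3, 2, 1, 4, 4, 5, 5, 3, 5], dec = [6, 5, 3, 5, 5, 4, 3, 4, 1, 3, 2, 1, 3, 2, 3, 2, 1, 1].
max_i inc[i]+dec[i]−1 = 7, with one witness 29, 34, 51, 42, 40, 37, 22.

7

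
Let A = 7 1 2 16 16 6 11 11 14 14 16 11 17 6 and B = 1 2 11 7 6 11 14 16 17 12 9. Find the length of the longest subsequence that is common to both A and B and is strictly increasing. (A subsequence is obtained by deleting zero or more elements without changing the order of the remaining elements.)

A longest common strictly increasing subsequence is 1, 2, 6, 11, 14, 16, 17 (length 7); it appears in order in both A and B, and no longer such subsequence exists.

7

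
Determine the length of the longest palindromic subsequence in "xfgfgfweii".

5

One longest palindromic subsequence is fgfgf (positions 2,3,4,5,6); it reads the same forward and backward, and the interval DP gives dp[1][10] = 5.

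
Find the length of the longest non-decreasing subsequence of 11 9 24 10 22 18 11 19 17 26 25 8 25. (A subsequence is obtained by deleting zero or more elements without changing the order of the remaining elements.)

6

Let dp[i] be the longest non-decreasing subsequence ending at position i. Then dp = [1, 1, 2, 2, 3, 3, 3, 4, 4, 5, 5, 1, 6].
The maximum is 6; one witness is 9, 10, 18, 19, 25, 25 at positions 2,4,6,8,11,13.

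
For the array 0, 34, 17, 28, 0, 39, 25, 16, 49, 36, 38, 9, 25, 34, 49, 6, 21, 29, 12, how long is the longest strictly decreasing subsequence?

6

One longest decreasing subsequence is 34, 28, 25, 16, 9, 6 (positions 2,4,7,8,12,16), of length 6; no longer one exists.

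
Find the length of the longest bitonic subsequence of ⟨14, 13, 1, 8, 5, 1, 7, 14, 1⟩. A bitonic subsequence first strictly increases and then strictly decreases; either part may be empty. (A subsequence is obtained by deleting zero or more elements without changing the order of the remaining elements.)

One longest bitonic subsequence is 14, 13, 8, 7, 1 (positions 1,2,4,7,9): it rises to 14 then falls. Length 5 is optimal.

5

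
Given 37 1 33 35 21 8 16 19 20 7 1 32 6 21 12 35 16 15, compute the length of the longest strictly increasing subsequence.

Let dp[i] be the longest increasing subsequence ending at position i. Then dp = [1, 1, 2, 3, 2, 2, 3, 4, 5, 2, 1, 6, 2, 6, 3, 7, 4, 4].
The maximum is 7; one witness is 1, 8, 16, 19, 20, 32, 35 at positions 2,6,7,8,9,12,16.

7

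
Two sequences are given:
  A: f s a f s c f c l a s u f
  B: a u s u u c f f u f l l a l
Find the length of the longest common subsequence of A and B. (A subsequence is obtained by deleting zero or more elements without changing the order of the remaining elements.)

A longest common subsequence is ascfla (length 6); the LCS DP confirms no longer common subsequence exists.

6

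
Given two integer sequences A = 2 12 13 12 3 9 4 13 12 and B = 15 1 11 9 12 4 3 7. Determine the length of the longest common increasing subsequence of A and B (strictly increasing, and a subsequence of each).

2

For each value that appears in both, track the longest common increasing run ending there.
The best achievable length is 2; one witness is 9, 12 (A-positions 6,9, B-positions 4,5).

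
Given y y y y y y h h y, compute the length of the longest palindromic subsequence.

One longest palindromic subsequence is yyyyyyy (positions 1,2,3,4,5,6,9); it reads the same forward and backward, and the interval DP gives dp[1][9] = 7.

7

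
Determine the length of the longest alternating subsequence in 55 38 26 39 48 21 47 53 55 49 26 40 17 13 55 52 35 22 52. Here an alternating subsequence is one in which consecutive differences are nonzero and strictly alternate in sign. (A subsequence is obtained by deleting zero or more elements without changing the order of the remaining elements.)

A longest alternating subsequence is 55, 38, 39, 21, 47, 26, 40, 17, 55, 35, 52 (positions 1,2,4,6,7,11,12,13,15,17,19); its 10 consecutive differences strictly alternate in sign, and length 11 is optimal.

11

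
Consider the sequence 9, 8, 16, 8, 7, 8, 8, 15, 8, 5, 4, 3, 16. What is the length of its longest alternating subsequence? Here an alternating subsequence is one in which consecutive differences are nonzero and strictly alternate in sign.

7

Track the best alternating length ending on an up-step vs a down-step at each position: up/down = 1/1, 1/2, 3/1, 1/4, 1/4, 5/4, 5/4, 5/4, 5/6, 1/6, 1/6, 1/6, 7/1.
The maximum over both is 7; one such subsequence is 9, 8, 16, 8, 15, 8, 16.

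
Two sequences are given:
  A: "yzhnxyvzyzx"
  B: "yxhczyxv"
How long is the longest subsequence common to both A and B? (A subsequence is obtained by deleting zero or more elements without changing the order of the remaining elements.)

5

Backtracking the LCS table gives one alignment: y (A1,B1) → h (A3,B3) → z (A8,B5) → y (A9,B6) → x (A11,B7).
So the longest common subsequence has length 5.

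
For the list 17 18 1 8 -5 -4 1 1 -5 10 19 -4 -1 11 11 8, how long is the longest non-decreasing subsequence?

7

Let dp[i] be the longest non-decreasing subsequence ending at position i. Then dp = [1, 2, 1, 2, 1, 2, 3, 4, 2, 5, 6, 3, 4, 6, 7, 5].
The maximum is 7; one witness is -5, -4, 1, 1, 10, 11, 11 at positions 5,6,7,8,10,14,15.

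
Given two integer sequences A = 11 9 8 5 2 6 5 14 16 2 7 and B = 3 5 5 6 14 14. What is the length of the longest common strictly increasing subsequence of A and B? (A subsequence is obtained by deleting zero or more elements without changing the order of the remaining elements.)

3

A longest common strictly increasing subsequence is 5, 6, 14 (length 3); it appears in order in both A and B, and no longer such subsequence exists.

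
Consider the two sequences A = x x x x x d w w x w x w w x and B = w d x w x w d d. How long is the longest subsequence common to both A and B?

5

Backtracking the LCS table gives one alignment: d (A6,B2) → x (A9,B3) → w (A10,B4) → x (A11,B5) → w (A12,B6).
So the longest common subsequence has length 5.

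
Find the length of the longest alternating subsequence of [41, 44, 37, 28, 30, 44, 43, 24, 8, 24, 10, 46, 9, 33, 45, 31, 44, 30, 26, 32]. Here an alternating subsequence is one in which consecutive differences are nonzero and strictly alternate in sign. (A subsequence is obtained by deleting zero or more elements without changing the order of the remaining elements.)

Track the best alternating length ending on an up-step vs a down-step at each position: up/down = 1/1, 2/1, 1/3, 1/3, 4/3, 4/1, 4/5, 1/5, 1/5, 6/5, 6/7, 8/1, 6/9, 10/9, 10/9, 10/11, 12/11, 10/13, 10/13, 14/13.
The maximum over both is 14; one such subsequence is 41, 44, 28, 30, 8, 24, 10, 46, 9, 33, 31, 44, 30, 32.

14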